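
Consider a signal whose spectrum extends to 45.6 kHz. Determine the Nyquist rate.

91.2 kHz

Nyquist rate = 2 × 45.6 kHz = 91.2 kHz.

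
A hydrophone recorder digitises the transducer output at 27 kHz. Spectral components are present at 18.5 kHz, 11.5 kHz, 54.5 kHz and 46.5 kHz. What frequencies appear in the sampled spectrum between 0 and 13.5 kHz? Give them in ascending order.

0.5 kHz, 7.5 kHz, 8.5 kHz, 11.5 kHz

fs/2 = 13.5 kHz.
18.5 kHz > fs/2 = 13.5 kHz, folds to fs − 18.5 kHz = 8.5 kHz.
11.5 kHz ≤ fs/2 = 13.5 kHz, passes unchanged.
54.5 kHz mod fs = 0.5 kHz.
0.5 kHz ≤ fs/2 = 13.5 kHz, appears at 0.5 kHz.
46.5 kHz mod fs = 19.5 kHz.
19.5 kHz > fs/2 = 13.5 kHz, folds to fs − 19.5 kHz = 7.5 kHz.
Distinct values: {0.5 kHz, 7.5 kHz, 8.5 kHz, 11.5 kHz}.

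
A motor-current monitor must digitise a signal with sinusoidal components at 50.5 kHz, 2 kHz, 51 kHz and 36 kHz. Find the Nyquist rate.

102 kHz

Highest-frequency component: 51 kHz.
Nyquist rate = 2 × 51 kHz = 102 kHz.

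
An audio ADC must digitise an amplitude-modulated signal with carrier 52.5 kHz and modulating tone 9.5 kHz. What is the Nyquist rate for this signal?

124 kHz

AM sidebands sit at fc ± fm = 43 kHz and 62 kHz.
Highest-frequency component: 62 kHz.
Nyquist rate = 2 × 62 kHz = 124 kHz.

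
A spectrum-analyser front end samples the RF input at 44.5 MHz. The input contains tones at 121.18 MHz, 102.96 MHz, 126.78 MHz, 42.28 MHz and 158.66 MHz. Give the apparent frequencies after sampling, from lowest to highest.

fs/2 = 22.25 MHz.
121.18 MHz mod fs = 32.18 MHz.
32.18 MHz > fs/2 = 22.25 MHz, folds to fs − 32.18 MHz = 12.32 MHz.
102.96 MHz mod fs = 13.96 MHz.
13.96 MHz ≤ fs/2 = 22.25 MHz, appears at 13.96 MHz.
126.78 MHz mod fs = 37.78 MHz.
37.78 MHz > fs/2 = 22.25 MHz, folds to fs − 37.78 MHz = 6.72 MHz.
42.28 MHz > fs/2 = 22.25 MHz, folds to fs − 42.28 MHz = 2.22 MHz.
158.66 MHz mod fs = 25.16 MHz.
25.16 MHz > fs/2 = 22.25 MHz, folds to fs − 25.16 MHz = 19.34 MHz.
Distinct values: {2.22 MHz, 6.72 MHz, 12.32 MHz, 13.96 MHz, 19.34 MHz}.

2.22 MHz, 6.72 MHz, 12.32 MHz, 13.96 MHz, 19.34 MHz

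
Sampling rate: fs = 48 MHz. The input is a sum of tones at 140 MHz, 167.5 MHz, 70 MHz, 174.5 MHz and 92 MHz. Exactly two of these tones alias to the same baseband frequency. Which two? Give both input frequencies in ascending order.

fs/2 = 24 MHz.
140 MHz mod fs = 44 MHz.
44 MHz > fs/2 = 24 MHz, folds to fs − 44 MHz = 4 MHz.
167.5 MHz mod fs = 23.5 MHz.
23.5 MHz ≤ fs/2 = 24 MHz, appears at 23.5 MHz.
70 MHz mod fs = 22 MHz.
22 MHz ≤ fs/2 = 24 MHz, appears at 22 MHz.
174.5 MHz mod fs = 30.5 MHz.
30.5 MHz > fs/2 = 24 MHz, folds to fs − 30.5 MHz = 17.5 MHz.
92 MHz mod fs = 44 MHz.
44 MHz > fs/2 = 24 MHz, folds to fs − 44 MHz = 4 MHz.
92 MHz and 140 MHz both map to 4 MHz.

92 MHz, 140 MHz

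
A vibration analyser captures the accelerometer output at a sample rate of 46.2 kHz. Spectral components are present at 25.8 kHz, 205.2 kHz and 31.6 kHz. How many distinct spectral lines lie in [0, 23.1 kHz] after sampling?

2

fs/2 = 23.1 kHz.
25.8 kHz > fs/2 = 23.1 kHz, folds to fs − 25.8 kHz = 20.4 kHz.
205.2 kHz mod fs = 20.4 kHz.
20.4 kHz ≤ fs/2 = 23.1 kHz, appears at 20.4 kHz.
31.6 kHz > fs/2 = 23.1 kHz, folds to fs − 31.6 kHz = 14.6 kHz.
Distinct values: {14.6 kHz, 20.4 kHz} → 2.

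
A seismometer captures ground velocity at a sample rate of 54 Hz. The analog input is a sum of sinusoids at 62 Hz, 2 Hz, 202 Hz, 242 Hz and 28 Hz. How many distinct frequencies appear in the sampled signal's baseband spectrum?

4

fs/2 = 27 Hz.
62 Hz mod fs = 8 Hz.
8 Hz ≤ fs/2 = 27 Hz, appears at 8 Hz.
2 Hz ≤ fs/2 = 27 Hz, passes unchanged.
202 Hz mod fs = 40 Hz.
40 Hz > fs/2 = 27 Hz, folds to fs − 40 Hz = 14 Hz.
242 Hz mod fs = 26 Hz.
26 Hz ≤ fs/2 = 27 Hz, appears at 26 Hz.
28 Hz > fs/2 = 27 Hz, folds to fs − 28 Hz = 26 Hz.
Distinct values: {2 Hz, 8 Hz, 14 Hz, 26 Hz} → 4.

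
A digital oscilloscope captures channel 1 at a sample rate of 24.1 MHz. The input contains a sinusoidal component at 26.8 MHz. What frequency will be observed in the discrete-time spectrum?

26.8 MHz mod fs = 2.7 MHz.
2.7 MHz ≤ fs/2 = 12.05 MHz, appears at 2.7 MHz.

2.7 MHz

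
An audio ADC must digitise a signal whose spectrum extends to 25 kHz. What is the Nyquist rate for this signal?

50 kHz

Nyquist rate = 2 × 25 kHz = 50 kHz.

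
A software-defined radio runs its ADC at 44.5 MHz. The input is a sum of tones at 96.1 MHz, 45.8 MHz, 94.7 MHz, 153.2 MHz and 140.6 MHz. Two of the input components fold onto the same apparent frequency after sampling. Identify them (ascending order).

fs/2 = 22.25 MHz.
96.1 MHz mod fs = 7.1 MHz.
7.1 MHz ≤ fs/2 = 22.25 MHz, appears at 7.1 MHz.
45.8 MHz mod fs = 1.3 MHz.
1.3 MHz ≤ fs/2 = 22.25 MHz, appears at 1.3 MHz.
94.7 MHz mod fs = 5.7 MHz.
5.7 MHz ≤ fs/2 = 22.25 MHz, appears at 5.7 MHz.
153.2 MHz mod fs = 19.7 MHz.
19.7 MHz ≤ fs/2 = 22.25 MHz, appears at 19.7 MHz.
140.6 MHz mod fs = 7.1 MHz.
7.1 MHz ≤ fs/2 = 22.25 MHz, appears at 7.1 MHz.
96.1 MHz and 140.6 MHz both map to 7.1 MHz.

96.1 MHz, 140.6 MHz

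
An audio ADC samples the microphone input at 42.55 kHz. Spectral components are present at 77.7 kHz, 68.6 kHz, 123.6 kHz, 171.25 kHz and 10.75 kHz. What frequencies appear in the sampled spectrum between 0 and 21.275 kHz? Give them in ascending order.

1.05 kHz, 4.05 kHz, 7.4 kHz, 10.75 kHz, 16.5 kHz

fs/2 = 21.275 kHz.
77.7 kHz mod fs = 35.15 kHz.
35.15 kHz > fs/2 = 21.275 kHz, folds to fs − 35.15 kHz = 7.4 kHz.
68.6 kHz mod fs = 26.05 kHz.
26.05 kHz > fs/2 = 21.275 kHz, folds to fs − 26.05 kHz = 16.5 kHz.
123.6 kHz mod fs = 38.5 kHz.
38.5 kHz > fs/2 = 21.275 kHz, folds to fs − 38.5 kHz = 4.05 kHz.
171.25 kHz mod fs = 1.05 kHz.
1.05 kHz ≤ fs/2 = 21.275 kHz, appears at 1.05 kHz.
10.75 kHz ≤ fs/2 = 21.275 kHz, passes unchanged.
Distinct values: {1.05 kHz, 4.05 kHz, 7.4 kHz, 10.75 kHz, 16.5 kHz}.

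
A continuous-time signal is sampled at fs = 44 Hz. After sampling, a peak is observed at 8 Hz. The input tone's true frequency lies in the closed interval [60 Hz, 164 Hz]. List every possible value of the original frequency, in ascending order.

80 Hz, 96 Hz, 124 Hz, 140 Hz

Frequencies that alias to 8 Hz are k·fs ± 8 Hz for integer k ≥ 0.
k=0: 8 Hz.
k=1: 36 Hz, 52 Hz.
k=2: 80 Hz, 96 Hz.
k=3: 124 Hz, 140 Hz.
k=4: 168 Hz, 184 Hz.
Within [60 Hz, 164 Hz]: 80 Hz, 96 Hz, 124 Hz, 140 Hz.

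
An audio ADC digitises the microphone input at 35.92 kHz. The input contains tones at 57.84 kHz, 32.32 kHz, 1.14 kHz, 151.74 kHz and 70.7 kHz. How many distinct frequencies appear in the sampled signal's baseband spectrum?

fs/2 = 17.96 kHz.
57.84 kHz mod fs = 21.92 kHz.
21.92 kHz > fs/2 = 17.96 kHz, folds to fs − 21.92 kHz = 14 kHz.
32.32 kHz > fs/2 = 17.96 kHz, folds to fs − 32.32 kHz = 3.6 kHz.
1.14 kHz ≤ fs/2 = 17.96 kHz, passes unchanged.
151.74 kHz mod fs = 8.06 kHz.
8.06 kHz ≤ fs/2 = 17.96 kHz, appears at 8.06 kHz.
70.7 kHz mod fs = 34.78 kHz.
34.78 kHz > fs/2 = 17.96 kHz, folds to fs − 34.78 kHz = 1.14 kHz.
Distinct values: {1.14 kHz, 3.6 kHz, 8.06 kHz, 14 kHz} → 4.

4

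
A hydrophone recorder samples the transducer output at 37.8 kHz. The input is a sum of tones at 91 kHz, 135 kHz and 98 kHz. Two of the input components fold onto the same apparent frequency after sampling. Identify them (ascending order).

fs/2 = 18.9 kHz.
91 kHz mod fs = 15.4 kHz.
15.4 kHz ≤ fs/2 = 18.9 kHz, appears at 15.4 kHz.
135 kHz mod fs = 21.6 kHz.
21.6 kHz > fs/2 = 18.9 kHz, folds to fs − 21.6 kHz = 16.2 kHz.
98 kHz mod fs = 22.4 kHz.
22.4 kHz > fs/2 = 18.9 kHz, folds to fs − 22.4 kHz = 15.4 kHz.
91 kHz and 98 kHz both map to 15.4 kHz.

91 kHz, 98 kHz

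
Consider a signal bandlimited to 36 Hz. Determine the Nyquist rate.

Nyquist rate = 2 × 36 Hz = 72 Hz.

72 Hz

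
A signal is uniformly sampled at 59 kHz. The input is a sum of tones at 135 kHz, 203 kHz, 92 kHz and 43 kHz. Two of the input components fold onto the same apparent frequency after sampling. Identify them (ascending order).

92 kHz, 203 kHz

fs/2 = 29.5 kHz.
135 kHz mod fs = 17 kHz.
17 kHz ≤ fs/2 = 29.5 kHz, appears at 17 kHz.
203 kHz mod fs = 26 kHz.
26 kHz ≤ fs/2 = 29.5 kHz, appears at 26 kHz.
92 kHz mod fs = 33 kHz.
33 kHz > fs/2 = 29.5 kHz, folds to fs − 33 kHz = 26 kHz.
43 kHz > fs/2 = 29.5 kHz, folds to fs − 43 kHz = 16 kHz.
92 kHz and 203 kHz both map to 26 kHz.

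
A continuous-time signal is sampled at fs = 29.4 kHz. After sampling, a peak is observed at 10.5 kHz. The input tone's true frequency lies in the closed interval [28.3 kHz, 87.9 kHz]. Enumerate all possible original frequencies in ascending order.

Frequencies that alias to 10.5 kHz are k·fs ± 10.5 kHz for integer k ≥ 0.
k=0: 10.5 kHz.
k=1: 18.9 kHz, 39.9 kHz.
k=2: 48.3 kHz, 69.3 kHz.
k=3: 77.7 kHz, 98.7 kHz.
k=4: 107.1 kHz, 128.1 kHz.
Within [28.3 kHz, 87.9 kHz]: 39.9 kHz, 48.3 kHz, 69.3 kHz, 77.7 kHz.

39.9 kHz, 48.3 kHz, 69.3 kHz, 77.7 kHz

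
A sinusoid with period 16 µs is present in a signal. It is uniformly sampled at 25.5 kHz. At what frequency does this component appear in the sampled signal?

T = 16 µs → f = 1/T = 62.5 kHz.
62.5 kHz mod fs = 11.5 kHz.
11.5 kHz ≤ fs/2 = 12.75 kHz, appears at 11.5 kHz.

11.5 kHz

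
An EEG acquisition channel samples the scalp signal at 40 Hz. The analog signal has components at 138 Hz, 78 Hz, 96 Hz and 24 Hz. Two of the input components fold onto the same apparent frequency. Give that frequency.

fs/2 = 20 Hz.
138 Hz mod fs = 18 Hz.
18 Hz ≤ fs/2 = 20 Hz, appears at 18 Hz.
78 Hz mod fs = 38 Hz.
38 Hz > fs/2 = 20 Hz, folds to fs − 38 Hz = 2 Hz.
96 Hz mod fs = 16 Hz.
16 Hz ≤ fs/2 = 20 Hz, appears at 16 Hz.
24 Hz > fs/2 = 20 Hz, folds to fs − 24 Hz = 16 Hz.
24 Hz and 96 Hz both map to 16 Hz.

16 Hz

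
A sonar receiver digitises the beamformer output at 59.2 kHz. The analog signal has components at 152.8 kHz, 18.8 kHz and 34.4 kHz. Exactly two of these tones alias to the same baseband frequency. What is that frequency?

24.8 kHz

fs/2 = 29.6 kHz.
152.8 kHz mod fs = 34.4 kHz.
34.4 kHz > fs/2 = 29.6 kHz, folds to fs − 34.4 kHz = 24.8 kHz.
18.8 kHz ≤ fs/2 = 29.6 kHz, passes unchanged.
34.4 kHz > fs/2 = 29.6 kHz, folds to fs − 34.4 kHz = 24.8 kHz.
34.4 kHz and 152.8 kHz both map to 24.8 kHz.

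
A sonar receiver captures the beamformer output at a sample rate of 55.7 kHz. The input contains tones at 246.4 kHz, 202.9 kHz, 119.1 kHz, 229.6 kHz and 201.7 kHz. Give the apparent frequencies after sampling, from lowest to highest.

fs/2 = 27.85 kHz.
246.4 kHz mod fs = 23.6 kHz.
23.6 kHz ≤ fs/2 = 27.85 kHz, appears at 23.6 kHz.
202.9 kHz mod fs = 35.8 kHz.
35.8 kHz > fs/2 = 27.85 kHz, folds to fs − 35.8 kHz = 19.9 kHz.
119.1 kHz mod fs = 7.7 kHz.
7.7 kHz ≤ fs/2 = 27.85 kHz, appears at 7.7 kHz.
229.6 kHz mod fs = 6.8 kHz.
6.8 kHz ≤ fs/2 = 27.85 kHz, appears at 6.8 kHz.
201.7 kHz mod fs = 34.6 kHz.
34.6 kHz > fs/2 = 27.85 kHz, folds to fs − 34.6 kHz = 21.1 kHz.
Distinct values: {6.8 kHz, 7.7 kHz, 19.9 kHz, 21.1 kHz, 23.6 kHz}.

6.8 kHz, 7.7 kHz, 19.9 kHz, 21.1 kHz, 23.6 kHz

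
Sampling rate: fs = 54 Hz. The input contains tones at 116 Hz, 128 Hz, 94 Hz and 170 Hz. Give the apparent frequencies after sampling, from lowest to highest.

8 Hz, 14 Hz, 20 Hz

fs/2 = 27 Hz.
116 Hz mod fs = 8 Hz.
8 Hz ≤ fs/2 = 27 Hz, appears at 8 Hz.
128 Hz mod fs = 20 Hz.
20 Hz ≤ fs/2 = 27 Hz, appears at 20 Hz.
94 Hz mod fs = 40 Hz.
40 Hz > fs/2 = 27 Hz, folds to fs − 40 Hz = 14 Hz.
170 Hz mod fs = 8 Hz.
8 Hz ≤ fs/2 = 27 Hz, appears at 8 Hz.
Distinct values: {8 Hz, 14 Hz, 20 Hz}.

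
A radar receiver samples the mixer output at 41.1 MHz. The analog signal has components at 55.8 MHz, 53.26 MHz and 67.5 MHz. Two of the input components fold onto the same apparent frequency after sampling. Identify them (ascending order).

fs/2 = 20.55 MHz.
55.8 MHz mod fs = 14.7 MHz.
14.7 MHz ≤ fs/2 = 20.55 MHz, appears at 14.7 MHz.
53.26 MHz mod fs = 12.16 MHz.
12.16 MHz ≤ fs/2 = 20.55 MHz, appears at 12.16 MHz.
67.5 MHz mod fs = 26.4 MHz.
26.4 MHz > fs/2 = 20.55 MHz, folds to fs − 26.4 MHz = 14.7 MHz.
55.8 MHz and 67.5 MHz both map to 14.7 MHz.

55.8 MHz, 67.5 MHz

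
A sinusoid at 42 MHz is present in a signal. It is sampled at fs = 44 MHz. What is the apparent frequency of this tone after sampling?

2 MHz

42 MHz > fs/2 = 22 MHz, folds to fs − 42 MHz = 2 MHz.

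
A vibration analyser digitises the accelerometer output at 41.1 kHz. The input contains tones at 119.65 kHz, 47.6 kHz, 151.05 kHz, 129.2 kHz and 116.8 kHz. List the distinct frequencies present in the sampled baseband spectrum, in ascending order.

fs/2 = 20.55 kHz.
119.65 kHz mod fs = 37.45 kHz.
37.45 kHz > fs/2 = 20.55 kHz, folds to fs − 37.45 kHz = 3.65 kHz.
47.6 kHz mod fs = 6.5 kHz.
6.5 kHz ≤ fs/2 = 20.55 kHz, appears at 6.5 kHz.
151.05 kHz mod fs = 27.75 kHz.
27.75 kHz > fs/2 = 20.55 kHz, folds to fs − 27.75 kHz = 13.35 kHz.
129.2 kHz mod fs = 5.9 kHz.
5.9 kHz ≤ fs/2 = 20.55 kHz, appears at 5.9 kHz.
116.8 kHz mod fs = 34.6 kHz.
34.6 kHz > fs/2 = 20.55 kHz, folds to fs − 34.6 kHz = 6.5 kHz.
Distinct values: {3.65 kHz, 5.9 kHz, 6.5 kHz, 13.35 kHz}.

3.65 kHz, 5.9 kHz, 6.5 kHz, 13.35 kHz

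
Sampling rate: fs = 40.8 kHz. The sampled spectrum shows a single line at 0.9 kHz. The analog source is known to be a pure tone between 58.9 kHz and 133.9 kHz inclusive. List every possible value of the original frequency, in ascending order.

80.7 kHz, 82.5 kHz, 121.5 kHz, 123.3 kHz

Frequencies that alias to 0.9 kHz are k·fs ± 0.9 kHz for integer k ≥ 0.
k=0: 0.9 kHz.
k=1: 39.9 kHz, 41.7 kHz.
k=2: 80.7 kHz, 82.5 kHz.
k=3: 121.5 kHz, 123.3 kHz.
k=4: 162.3 kHz, 164.1 kHz.
Within [58.9 kHz, 133.9 kHz]: 80.7 kHz, 82.5 kHz, 121.5 kHz, 123.3 kHz.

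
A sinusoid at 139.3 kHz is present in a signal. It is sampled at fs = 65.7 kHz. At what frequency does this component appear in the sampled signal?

7.9 kHz

139.3 kHz mod fs = 7.9 kHz.
7.9 kHz ≤ fs/2 = 32.85 kHz, appears at 7.9 kHz.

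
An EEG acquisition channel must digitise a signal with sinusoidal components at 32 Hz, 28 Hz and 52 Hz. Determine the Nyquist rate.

104 Hz

Highest-frequency component: 52 Hz.
Nyquist rate = 2 × 52 Hz = 104 Hz.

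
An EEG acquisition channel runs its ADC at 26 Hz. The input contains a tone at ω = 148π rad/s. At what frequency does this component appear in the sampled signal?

ω = 148π rad/s → f = ω/(2π) = 74 Hz.
74 Hz mod fs = 22 Hz.
22 Hz > fs/2 = 13 Hz, folds to fs − 22 Hz = 4 Hz.

4 Hz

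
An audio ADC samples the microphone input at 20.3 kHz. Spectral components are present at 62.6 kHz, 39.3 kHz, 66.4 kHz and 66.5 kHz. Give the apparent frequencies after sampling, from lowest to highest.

fs/2 = 10.15 kHz.
62.6 kHz mod fs = 1.7 kHz.
1.7 kHz ≤ fs/2 = 10.15 kHz, appears at 1.7 kHz.
39.3 kHz mod fs = 19 kHz.
19 kHz > fs/2 = 10.15 kHz, folds to fs − 19 kHz = 1.3 kHz.
66.4 kHz mod fs = 5.5 kHz.
5.5 kHz ≤ fs/2 = 10.15 kHz, appears at 5.5 kHz.
66.5 kHz mod fs = 5.6 kHz.
5.6 kHz ≤ fs/2 = 10.15 kHz, appears at 5.6 kHz.
Distinct values: {1.3 kHz, 1.7 kHz, 5.5 kHz, 5.6 kHz}.

1.3 kHz, 1.7 kHz, 5.5 kHz, 5.6 kHz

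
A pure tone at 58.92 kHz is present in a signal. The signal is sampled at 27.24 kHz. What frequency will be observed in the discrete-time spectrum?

58.92 kHz mod fs = 4.44 kHz.
4.44 kHz ≤ fs/2 = 13.62 kHz, appears at 4.44 kHz.

4.44 kHz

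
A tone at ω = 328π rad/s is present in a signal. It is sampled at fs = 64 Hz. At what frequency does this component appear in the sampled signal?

ω = 328π rad/s → f = ω/(2π) = 164 Hz.
164 Hz mod fs = 36 Hz.
36 Hz > fs/2 = 32 Hz, folds to fs − 36 Hz = 28 Hz.

28 Hz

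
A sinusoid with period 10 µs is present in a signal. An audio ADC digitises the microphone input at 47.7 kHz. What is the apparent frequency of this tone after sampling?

T = 10 µs → f = 1/T = 100 kHz.
100 kHz mod fs = 4.6 kHz.
4.6 kHz ≤ fs/2 = 23.85 kHz, appears at 4.6 kHz.

4.6 kHz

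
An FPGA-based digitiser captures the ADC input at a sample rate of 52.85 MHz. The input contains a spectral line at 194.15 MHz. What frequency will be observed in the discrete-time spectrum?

194.15 MHz mod fs = 35.6 MHz.
35.6 MHz > fs/2 = 26.425 MHz, folds to fs − 35.6 MHz = 17.25 MHz.

17.25 MHz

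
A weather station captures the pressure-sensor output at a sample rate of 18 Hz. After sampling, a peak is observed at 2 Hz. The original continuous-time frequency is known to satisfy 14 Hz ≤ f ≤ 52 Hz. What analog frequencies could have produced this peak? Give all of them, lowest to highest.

Frequencies that alias to 2 Hz are k·fs ± 2 Hz for integer k ≥ 0.
k=0: 2 Hz.
k=1: 16 Hz, 20 Hz.
k=2: 34 Hz, 38 Hz.
k=3: 52 Hz, 56 Hz.
k=4: 70 Hz, 74 Hz.
Within [14 Hz, 52 Hz]: 16 Hz, 20 Hz, 34 Hz, 38 Hz, 52 Hz.

16 Hz, 20 Hz, 34 Hz, 38 Hz, 52 Hz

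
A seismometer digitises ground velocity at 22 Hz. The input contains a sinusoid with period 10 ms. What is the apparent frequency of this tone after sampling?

10 Hz

T = 10 ms → f = 1/T = 100 Hz.
100 Hz mod fs = 12 Hz.
12 Hz > fs/2 = 11 Hz, folds to fs − 12 Hz = 10 Hz.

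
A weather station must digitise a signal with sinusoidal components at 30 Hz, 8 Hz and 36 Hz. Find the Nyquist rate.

Highest-frequency component: 36 Hz.
Nyquist rate = 2 × 36 Hz = 72 Hz.

72 Hz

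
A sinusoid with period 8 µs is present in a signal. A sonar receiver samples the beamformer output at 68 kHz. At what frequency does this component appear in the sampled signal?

T = 8 µs → f = 1/T = 125 kHz.
125 kHz mod fs = 57 kHz.
57 kHz > fs/2 = 34 kHz, folds to fs − 57 kHz = 11 kHz.

11 kHz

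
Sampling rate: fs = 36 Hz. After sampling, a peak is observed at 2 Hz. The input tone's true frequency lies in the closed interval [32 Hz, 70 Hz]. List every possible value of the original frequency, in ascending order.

Frequencies that alias to 2 Hz are k·fs ± 2 Hz for integer k ≥ 0.
k=0: 2 Hz.
k=1: 34 Hz, 38 Hz.
k=2: 70 Hz, 74 Hz.
k=3: 106 Hz, 110 Hz.
Within [32 Hz, 70 Hz]: 34 Hz, 38 Hz, 70 Hz.

34 Hz, 38 Hz, 70 Hz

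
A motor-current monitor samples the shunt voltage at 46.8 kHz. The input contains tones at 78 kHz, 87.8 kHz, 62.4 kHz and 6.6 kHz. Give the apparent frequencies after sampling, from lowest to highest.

5.8 kHz, 6.6 kHz, 15.6 kHz

fs/2 = 23.4 kHz.
78 kHz mod fs = 31.2 kHz.
31.2 kHz > fs/2 = 23.4 kHz, folds to fs − 31.2 kHz = 15.6 kHz.
87.8 kHz mod fs = 41 kHz.
41 kHz > fs/2 = 23.4 kHz, folds to fs − 41 kHz = 5.8 kHz.
62.4 kHz mod fs = 15.6 kHz.
15.6 kHz ≤ fs/2 = 23.4 kHz, appears at 15.6 kHz.
6.6 kHz ≤ fs/2 = 23.4 kHz, passes unchanged.
Distinct values: {5.8 kHz, 6.6 kHz, 15.6 kHz}.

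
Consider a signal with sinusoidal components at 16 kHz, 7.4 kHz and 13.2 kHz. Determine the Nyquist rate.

Highest-frequency component: 16 kHz.
Nyquist rate = 2 × 16 kHz = 32 kHz.

32 kHz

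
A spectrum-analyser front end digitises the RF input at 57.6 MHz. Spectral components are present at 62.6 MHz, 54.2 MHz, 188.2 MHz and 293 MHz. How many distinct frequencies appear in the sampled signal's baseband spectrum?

fs/2 = 28.8 MHz.
62.6 MHz mod fs = 5 MHz.
5 MHz ≤ fs/2 = 28.8 MHz, appears at 5 MHz.
54.2 MHz > fs/2 = 28.8 MHz, folds to fs − 54.2 MHz = 3.4 MHz.
188.2 MHz mod fs = 15.4 MHz.
15.4 MHz ≤ fs/2 = 28.8 MHz, appears at 15.4 MHz.
293 MHz mod fs = 5 MHz.
5 MHz ≤ fs/2 = 28.8 MHz, appears at 5 MHz.
Distinct values: {3.4 MHz, 5 MHz, 15.4 MHz} → 3.

3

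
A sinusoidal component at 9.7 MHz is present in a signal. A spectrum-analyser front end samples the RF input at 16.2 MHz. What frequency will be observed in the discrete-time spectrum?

6.5 MHz

9.7 MHz > fs/2 = 8.1 MHz, folds to fs − 9.7 MHz = 6.5 MHz.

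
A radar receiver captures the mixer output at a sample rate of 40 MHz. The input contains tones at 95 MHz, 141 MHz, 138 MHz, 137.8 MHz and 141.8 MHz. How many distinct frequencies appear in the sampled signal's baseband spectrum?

5

fs/2 = 20 MHz.
95 MHz mod fs = 15 MHz.
15 MHz ≤ fs/2 = 20 MHz, appears at 15 MHz.
141 MHz mod fs = 21 MHz.
21 MHz > fs/2 = 20 MHz, folds to fs − 21 MHz = 19 MHz.
138 MHz mod fs = 18 MHz.
18 MHz ≤ fs/2 = 20 MHz, appears at 18 MHz.
137.8 MHz mod fs = 17.8 MHz.
17.8 MHz ≤ fs/2 = 20 MHz, appears at 17.8 MHz.
141.8 MHz mod fs = 21.8 MHz.
21.8 MHz > fs/2 = 20 MHz, folds to fs − 21.8 MHz = 18.2 MHz.
Distinct values: {15 MHz, 17.8 MHz, 18 MHz, 18.2 MHz, 19 MHz} → 5.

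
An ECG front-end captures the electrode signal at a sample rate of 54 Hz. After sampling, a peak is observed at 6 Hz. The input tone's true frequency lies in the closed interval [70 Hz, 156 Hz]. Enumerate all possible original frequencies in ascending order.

102 Hz, 114 Hz, 156 Hz

Frequencies that alias to 6 Hz are k·fs ± 6 Hz for integer k ≥ 0.
k=0: 6 Hz.
k=1: 48 Hz, 60 Hz.
k=2: 102 Hz, 114 Hz.
k=3: 156 Hz, 168 Hz.
k=4: 210 Hz, 222 Hz.
Within [70 Hz, 156 Hz]: 102 Hz, 114 Hz, 156 Hz.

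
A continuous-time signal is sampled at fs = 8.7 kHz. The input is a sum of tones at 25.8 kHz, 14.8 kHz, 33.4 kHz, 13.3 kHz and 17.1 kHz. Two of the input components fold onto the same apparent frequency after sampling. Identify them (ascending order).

fs/2 = 4.35 kHz.
25.8 kHz mod fs = 8.4 kHz.
8.4 kHz > fs/2 = 4.35 kHz, folds to fs − 8.4 kHz = 0.3 kHz.
14.8 kHz mod fs = 6.1 kHz.
6.1 kHz > fs/2 = 4.35 kHz, folds to fs − 6.1 kHz = 2.6 kHz.
33.4 kHz mod fs = 7.3 kHz.
7.3 kHz > fs/2 = 4.35 kHz, folds to fs − 7.3 kHz = 1.4 kHz.
13.3 kHz mod fs = 4.6 kHz.
4.6 kHz > fs/2 = 4.35 kHz, folds to fs − 4.6 kHz = 4.1 kHz.
17.1 kHz mod fs = 8.4 kHz.
8.4 kHz > fs/2 = 4.35 kHz, folds to fs − 8.4 kHz = 0.3 kHz.
17.1 kHz and 25.8 kHz both map to 0.3 kHz.

17.1 kHz, 25.8 kHz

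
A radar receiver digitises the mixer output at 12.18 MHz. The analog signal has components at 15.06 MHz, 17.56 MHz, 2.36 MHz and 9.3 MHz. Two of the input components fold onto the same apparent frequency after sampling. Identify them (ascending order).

9.3 MHz, 15.06 MHz

fs/2 = 6.09 MHz.
15.06 MHz mod fs = 2.88 MHz.
2.88 MHz ≤ fs/2 = 6.09 MHz, appears at 2.88 MHz.
17.56 MHz mod fs = 5.38 MHz.
5.38 MHz ≤ fs/2 = 6.09 MHz, appears at 5.38 MHz.
2.36 MHz ≤ fs/2 = 6.09 MHz, passes unchanged.
9.3 MHz > fs/2 = 6.09 MHz, folds to fs − 9.3 MHz = 2.88 MHz.
9.3 MHz and 15.06 MHz both map to 2.88 MHz.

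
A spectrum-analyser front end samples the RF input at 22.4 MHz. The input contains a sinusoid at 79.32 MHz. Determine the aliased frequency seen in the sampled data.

10.28 MHz

79.32 MHz mod fs = 12.12 MHz.
12.12 MHz > fs/2 = 11.2 MHz, folds to fs − 12.12 MHz = 10.28 MHz.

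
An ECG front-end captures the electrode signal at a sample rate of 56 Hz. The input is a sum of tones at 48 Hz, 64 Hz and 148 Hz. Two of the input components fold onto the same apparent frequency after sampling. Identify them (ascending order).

fs/2 = 28 Hz.
48 Hz > fs/2 = 28 Hz, folds to fs − 48 Hz = 8 Hz.
64 Hz mod fs = 8 Hz.
8 Hz ≤ fs/2 = 28 Hz, appears at 8 Hz.
148 Hz mod fs = 36 Hz.
36 Hz > fs/2 = 28 Hz, folds to fs − 36 Hz = 20 Hz.
48 Hz and 64 Hz both map to 8 Hz.

48 Hz, 64 Hz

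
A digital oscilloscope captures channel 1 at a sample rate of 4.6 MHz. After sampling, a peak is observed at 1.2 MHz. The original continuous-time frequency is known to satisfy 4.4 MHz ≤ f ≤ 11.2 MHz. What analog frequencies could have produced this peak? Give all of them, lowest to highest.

Frequencies that alias to 1.2 MHz are k·fs ± 1.2 MHz for integer k ≥ 0.
k=0: 1.2 MHz.
k=1: 3.4 MHz, 5.8 MHz.
k=2: 8 MHz, 10.4 MHz.
k=3: 12.6 MHz, 15 MHz.
Within [4.4 MHz, 11.2 MHz]: 5.8 MHz, 8 MHz, 10.4 MHz.

5.8 MHz, 8 MHz, 10.4 MHz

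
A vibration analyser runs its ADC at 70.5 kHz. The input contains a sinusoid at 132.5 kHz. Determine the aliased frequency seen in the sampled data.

8.5 kHz

132.5 kHz mod fs = 62 kHz.
62 kHz > fs/2 = 35.25 kHz, folds to fs − 62 kHz = 8.5 kHz.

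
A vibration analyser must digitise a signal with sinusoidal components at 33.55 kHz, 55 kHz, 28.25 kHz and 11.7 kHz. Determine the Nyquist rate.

110 kHz

Highest-frequency component: 55 kHz.
Nyquist rate = 2 × 55 kHz = 110 kHz.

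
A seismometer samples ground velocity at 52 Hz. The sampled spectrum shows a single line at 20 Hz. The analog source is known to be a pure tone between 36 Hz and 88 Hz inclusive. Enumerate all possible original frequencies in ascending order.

Frequencies that alias to 20 Hz are k·fs ± 20 Hz for integer k ≥ 0.
k=0: 20 Hz.
k=1: 32 Hz, 72 Hz.
k=2: 84 Hz, 124 Hz.
k=3: 136 Hz, 176 Hz.
Within [36 Hz, 88 Hz]: 72 Hz, 84 Hz.

72 Hz, 84 Hz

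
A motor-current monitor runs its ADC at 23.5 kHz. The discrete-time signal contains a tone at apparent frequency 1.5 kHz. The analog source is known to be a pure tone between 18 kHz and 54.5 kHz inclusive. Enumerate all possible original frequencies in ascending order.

22 kHz, 25 kHz, 45.5 kHz, 48.5 kHz

Frequencies that alias to 1.5 kHz are k·fs ± 1.5 kHz for integer k ≥ 0.
k=0: 1.5 kHz.
k=1: 22 kHz, 25 kHz.
k=2: 45.5 kHz, 48.5 kHz.
k=3: 69 kHz, 72 kHz.
Within [18 kHz, 54.5 kHz]: 22 kHz, 25 kHz, 45.5 kHz, 48.5 kHz.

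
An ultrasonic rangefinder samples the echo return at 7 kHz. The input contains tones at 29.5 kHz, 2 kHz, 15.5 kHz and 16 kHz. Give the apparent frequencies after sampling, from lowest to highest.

1.5 kHz, 2 kHz

fs/2 = 3.5 kHz.
29.5 kHz mod fs = 1.5 kHz.
1.5 kHz ≤ fs/2 = 3.5 kHz, appears at 1.5 kHz.
2 kHz ≤ fs/2 = 3.5 kHz, passes unchanged.
15.5 kHz mod fs = 1.5 kHz.
1.5 kHz ≤ fs/2 = 3.5 kHz, appears at 1.5 kHz.
16 kHz mod fs = 2 kHz.
2 kHz ≤ fs/2 = 3.5 kHz, appears at 2 kHz.
Distinct values: {1.5 kHz, 2 kHz}.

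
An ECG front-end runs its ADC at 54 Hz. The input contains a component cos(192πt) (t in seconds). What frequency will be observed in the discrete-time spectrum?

12 Hz

ω = 192π rad/s → f = ω/(2π) = 96 Hz.
96 Hz mod fs = 42 Hz.
42 Hz > fs/2 = 27 Hz, folds to fs − 42 Hz = 12 Hz.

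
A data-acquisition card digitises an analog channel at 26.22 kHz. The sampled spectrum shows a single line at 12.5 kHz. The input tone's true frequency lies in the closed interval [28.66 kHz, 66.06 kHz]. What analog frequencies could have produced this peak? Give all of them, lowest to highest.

38.72 kHz, 39.94 kHz, 64.94 kHz

Frequencies that alias to 12.5 kHz are k·fs ± 12.5 kHz for integer k ≥ 0.
k=0: 12.5 kHz.
k=1: 13.72 kHz, 38.72 kHz.
k=2: 39.94 kHz, 64.94 kHz.
k=3: 66.16 kHz, 91.16 kHz.
Within [28.66 kHz, 66.06 kHz]: 38.72 kHz, 39.94 kHz, 64.94 kHz.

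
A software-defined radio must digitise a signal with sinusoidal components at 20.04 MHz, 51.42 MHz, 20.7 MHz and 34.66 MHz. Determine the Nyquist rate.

Highest-frequency component: 51.42 MHz.
Nyquist rate = 2 × 51.42 MHz = 102.84 MHz.

102.84 MHz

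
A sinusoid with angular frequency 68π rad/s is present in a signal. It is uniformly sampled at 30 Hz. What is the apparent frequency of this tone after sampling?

ω = 68π rad/s → f = ω/(2π) = 34 Hz.
34 Hz mod fs = 4 Hz.
4 Hz ≤ fs/2 = 15 Hz, appears at 4 Hz.

4 Hz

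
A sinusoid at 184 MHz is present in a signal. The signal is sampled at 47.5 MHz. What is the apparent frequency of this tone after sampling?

6 MHz

184 MHz mod fs = 41.5 MHz.
41.5 MHz > fs/2 = 23.75 MHz, folds to fs − 41.5 MHz = 6 MHz.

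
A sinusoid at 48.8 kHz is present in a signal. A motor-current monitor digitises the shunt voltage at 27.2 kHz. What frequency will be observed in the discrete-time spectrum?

48.8 kHz mod fs = 21.6 kHz.
21.6 kHz > fs/2 = 13.6 kHz, folds to fs − 21.6 kHz = 5.6 kHz.

5.6 kHz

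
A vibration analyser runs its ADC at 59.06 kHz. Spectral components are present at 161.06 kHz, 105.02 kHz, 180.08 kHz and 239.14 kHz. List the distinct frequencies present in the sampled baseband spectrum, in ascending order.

2.9 kHz, 13.1 kHz, 16.12 kHz

fs/2 = 29.53 kHz.
161.06 kHz mod fs = 42.94 kHz.
42.94 kHz > fs/2 = 29.53 kHz, folds to fs − 42.94 kHz = 16.12 kHz.
105.02 kHz mod fs = 45.96 kHz.
45.96 kHz > fs/2 = 29.53 kHz, folds to fs − 45.96 kHz = 13.1 kHz.
180.08 kHz mod fs = 2.9 kHz.
2.9 kHz ≤ fs/2 = 29.53 kHz, appears at 2.9 kHz.
239.14 kHz mod fs = 2.9 kHz.
2.9 kHz ≤ fs/2 = 29.53 kHz, appears at 2.9 kHz.
Distinct values: {2.9 kHz, 13.1 kHz, 16.12 kHz}.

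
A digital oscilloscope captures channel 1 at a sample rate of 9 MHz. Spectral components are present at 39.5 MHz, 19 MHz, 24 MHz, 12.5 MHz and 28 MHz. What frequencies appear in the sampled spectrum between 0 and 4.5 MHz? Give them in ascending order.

1 MHz, 3 MHz, 3.5 MHz

fs/2 = 4.5 MHz.
39.5 MHz mod fs = 3.5 MHz.
3.5 MHz ≤ fs/2 = 4.5 MHz, appears at 3.5 MHz.
19 MHz mod fs = 1 MHz.
1 MHz ≤ fs/2 = 4.5 MHz, appears at 1 MHz.
24 MHz mod fs = 6 MHz.
6 MHz > fs/2 = 4.5 MHz, folds to fs − 6 MHz = 3 MHz.
12.5 MHz mod fs = 3.5 MHz.
3.5 MHz ≤ fs/2 = 4.5 MHz, appears at 3.5 MHz.
28 MHz mod fs = 1 MHz.
1 MHz ≤ fs/2 = 4.5 MHz, appears at 1 MHz.
Distinct values: {1 MHz, 3 MHz, 3.5 MHz}.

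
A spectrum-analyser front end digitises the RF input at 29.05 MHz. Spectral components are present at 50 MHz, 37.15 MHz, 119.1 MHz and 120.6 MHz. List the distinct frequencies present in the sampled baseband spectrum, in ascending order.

fs/2 = 14.525 MHz.
50 MHz mod fs = 20.95 MHz.
20.95 MHz > fs/2 = 14.525 MHz, folds to fs − 20.95 MHz = 8.1 MHz.
37.15 MHz mod fs = 8.1 MHz.
8.1 MHz ≤ fs/2 = 14.525 MHz, appears at 8.1 MHz.
119.1 MHz mod fs = 2.9 MHz.
2.9 MHz ≤ fs/2 = 14.525 MHz, appears at 2.9 MHz.
120.6 MHz mod fs = 4.4 MHz.
4.4 MHz ≤ fs/2 = 14.525 MHz, appears at 4.4 MHz.
Distinct values: {2.9 MHz, 4.4 MHz, 8.1 MHz}.

2.9 MHz, 4.4 MHz, 8.1 MHz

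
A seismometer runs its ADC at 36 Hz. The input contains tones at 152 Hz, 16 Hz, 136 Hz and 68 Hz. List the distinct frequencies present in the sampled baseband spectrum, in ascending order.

4 Hz, 8 Hz, 16 Hz

fs/2 = 18 Hz.
152 Hz mod fs = 8 Hz.
8 Hz ≤ fs/2 = 18 Hz, appears at 8 Hz.
16 Hz ≤ fs/2 = 18 Hz, passes unchanged.
136 Hz mod fs = 28 Hz.
28 Hz > fs/2 = 18 Hz, folds to fs − 28 Hz = 8 Hz.
68 Hz mod fs = 32 Hz.
32 Hz > fs/2 = 18 Hz, folds to fs − 32 Hz = 4 Hz.
Distinct values: {4 Hz, 8 Hz, 16 Hz}.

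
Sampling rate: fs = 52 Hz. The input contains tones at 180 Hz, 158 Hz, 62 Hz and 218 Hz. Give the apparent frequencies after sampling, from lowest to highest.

fs/2 = 26 Hz.
180 Hz mod fs = 24 Hz.
24 Hz ≤ fs/2 = 26 Hz, appears at 24 Hz.
158 Hz mod fs = 2 Hz.
2 Hz ≤ fs/2 = 26 Hz, appears at 2 Hz.
62 Hz mod fs = 10 Hz.
10 Hz ≤ fs/2 = 26 Hz, appears at 10 Hz.
218 Hz mod fs = 10 Hz.
10 Hz ≤ fs/2 = 26 Hz, appears at 10 Hz.
Distinct values: {2 Hz, 10 Hz, 24 Hz}.

2 Hz, 10 Hz, 24 Hz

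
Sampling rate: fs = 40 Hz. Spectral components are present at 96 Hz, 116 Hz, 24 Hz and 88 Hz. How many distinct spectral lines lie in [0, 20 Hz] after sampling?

3

fs/2 = 20 Hz.
96 Hz mod fs = 16 Hz.
16 Hz ≤ fs/2 = 20 Hz, appears at 16 Hz.
116 Hz mod fs = 36 Hz.
36 Hz > fs/2 = 20 Hz, folds to fs − 36 Hz = 4 Hz.
24 Hz > fs/2 = 20 Hz, folds to fs − 24 Hz = 16 Hz.
88 Hz mod fs = 8 Hz.
8 Hz ≤ fs/2 = 20 Hz, appears at 8 Hz.
Distinct values: {4 Hz, 8 Hz, 16 Hz} → 3.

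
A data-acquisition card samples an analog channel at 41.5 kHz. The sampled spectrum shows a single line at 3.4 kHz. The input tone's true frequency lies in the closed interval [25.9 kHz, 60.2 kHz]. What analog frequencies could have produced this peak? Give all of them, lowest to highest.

38.1 kHz, 44.9 kHz

Frequencies that alias to 3.4 kHz are k·fs ± 3.4 kHz for integer k ≥ 0.
k=0: 3.4 kHz.
k=1: 38.1 kHz, 44.9 kHz.
k=2: 79.6 kHz, 86.4 kHz.
Within [25.9 kHz, 60.2 kHz]: 38.1 kHz, 44.9 kHz.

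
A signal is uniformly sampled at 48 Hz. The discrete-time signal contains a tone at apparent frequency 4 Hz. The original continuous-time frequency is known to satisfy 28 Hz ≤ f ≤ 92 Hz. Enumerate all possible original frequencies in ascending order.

44 Hz, 52 Hz, 92 Hz

Frequencies that alias to 4 Hz are k·fs ± 4 Hz for integer k ≥ 0.
k=0: 4 Hz.
k=1: 44 Hz, 52 Hz.
k=2: 92 Hz, 100 Hz.
k=3: 140 Hz, 148 Hz.
Within [28 Hz, 92 Hz]: 44 Hz, 52 Hz, 92 Hz.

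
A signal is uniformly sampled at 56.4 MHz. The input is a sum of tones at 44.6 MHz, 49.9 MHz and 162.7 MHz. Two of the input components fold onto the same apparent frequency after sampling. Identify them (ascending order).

49.9 MHz, 162.7 MHz

fs/2 = 28.2 MHz.
44.6 MHz > fs/2 = 28.2 MHz, folds to fs − 44.6 MHz = 11.8 MHz.
49.9 MHz > fs/2 = 28.2 MHz, folds to fs − 49.9 MHz = 6.5 MHz.
162.7 MHz mod fs = 49.9 MHz.
49.9 MHz > fs/2 = 28.2 MHz, folds to fs − 49.9 MHz = 6.5 MHz.
49.9 MHz and 162.7 MHz both map to 6.5 MHz.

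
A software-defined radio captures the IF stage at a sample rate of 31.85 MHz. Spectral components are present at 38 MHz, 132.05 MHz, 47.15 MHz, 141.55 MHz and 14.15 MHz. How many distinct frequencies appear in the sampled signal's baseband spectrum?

4

fs/2 = 15.925 MHz.
38 MHz mod fs = 6.15 MHz.
6.15 MHz ≤ fs/2 = 15.925 MHz, appears at 6.15 MHz.
132.05 MHz mod fs = 4.65 MHz.
4.65 MHz ≤ fs/2 = 15.925 MHz, appears at 4.65 MHz.
47.15 MHz mod fs = 15.3 MHz.
15.3 MHz ≤ fs/2 = 15.925 MHz, appears at 15.3 MHz.
141.55 MHz mod fs = 14.15 MHz.
14.15 MHz ≤ fs/2 = 15.925 MHz, appears at 14.15 MHz.
14.15 MHz ≤ fs/2 = 15.925 MHz, passes unchanged.
Distinct values: {4.65 MHz, 6.15 MHz, 14.15 MHz, 15.3 MHz} → 4.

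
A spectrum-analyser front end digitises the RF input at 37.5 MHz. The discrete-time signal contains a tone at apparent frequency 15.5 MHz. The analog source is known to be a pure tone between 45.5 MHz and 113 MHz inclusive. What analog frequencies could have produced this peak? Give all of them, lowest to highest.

Frequencies that alias to 15.5 MHz are k·fs ± 15.5 MHz for integer k ≥ 0.
k=0: 15.5 MHz.
k=1: 22 MHz, 53 MHz.
k=2: 59.5 MHz, 90.5 MHz.
k=3: 97 MHz, 128 MHz.
k=4: 134.5 MHz, 165.5 MHz.
Within [45.5 MHz, 113 MHz]: 53 MHz, 59.5 MHz, 90.5 MHz, 97 MHz.

53 MHz, 59.5 MHz, 90.5 MHz, 97 MHz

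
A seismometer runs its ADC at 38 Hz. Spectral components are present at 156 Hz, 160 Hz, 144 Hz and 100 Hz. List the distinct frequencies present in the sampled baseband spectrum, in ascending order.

fs/2 = 19 Hz.
156 Hz mod fs = 4 Hz.
4 Hz ≤ fs/2 = 19 Hz, appears at 4 Hz.
160 Hz mod fs = 8 Hz.
8 Hz ≤ fs/2 = 19 Hz, appears at 8 Hz.
144 Hz mod fs = 30 Hz.
30 Hz > fs/2 = 19 Hz, folds to fs − 30 Hz = 8 Hz.
100 Hz mod fs = 24 Hz.
24 Hz > fs/2 = 19 Hz, folds to fs − 24 Hz = 14 Hz.
Distinct values: {4 Hz, 8 Hz, 14 Hz}.

4 Hz, 8 Hz, 14 Hz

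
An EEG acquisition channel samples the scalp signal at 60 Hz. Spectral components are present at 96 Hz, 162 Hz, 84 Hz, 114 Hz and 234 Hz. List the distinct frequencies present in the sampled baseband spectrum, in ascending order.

6 Hz, 18 Hz, 24 Hz

fs/2 = 30 Hz.
96 Hz mod fs = 36 Hz.
36 Hz > fs/2 = 30 Hz, folds to fs − 36 Hz = 24 Hz.
162 Hz mod fs = 42 Hz.
42 Hz > fs/2 = 30 Hz, folds to fs − 42 Hz = 18 Hz.
84 Hz mod fs = 24 Hz.
24 Hz ≤ fs/2 = 30 Hz, appears at 24 Hz.
114 Hz mod fs = 54 Hz.
54 Hz > fs/2 = 30 Hz, folds to fs − 54 Hz = 6 Hz.
234 Hz mod fs = 54 Hz.
54 Hz > fs/2 = 30 Hz, folds to fs − 54 Hz = 6 Hz.
Distinct values: {6 Hz, 18 Hz, 24 Hz}.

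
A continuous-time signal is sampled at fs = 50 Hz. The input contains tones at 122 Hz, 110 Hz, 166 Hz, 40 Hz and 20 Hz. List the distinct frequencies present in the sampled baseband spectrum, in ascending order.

fs/2 = 25 Hz.
122 Hz mod fs = 22 Hz.
22 Hz ≤ fs/2 = 25 Hz, appears at 22 Hz.
110 Hz mod fs = 10 Hz.
10 Hz ≤ fs/2 = 25 Hz, appears at 10 Hz.
166 Hz mod fs = 16 Hz.
16 Hz ≤ fs/2 = 25 Hz, appears at 16 Hz.
40 Hz > fs/2 = 25 Hz, folds to fs − 40 Hz = 10 Hz.
20 Hz ≤ fs/2 = 25 Hz, passes unchanged.
Distinct values: {10 Hz, 16 Hz, 20 Hz, 22 Hz}.

10 Hz, 16 Hz, 20 Hz, 22 Hz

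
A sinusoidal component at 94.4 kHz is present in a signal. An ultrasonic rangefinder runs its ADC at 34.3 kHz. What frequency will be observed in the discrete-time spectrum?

94.4 kHz mod fs = 25.8 kHz.
25.8 kHz > fs/2 = 17.15 kHz, folds to fs − 25.8 kHz = 8.5 kHz.

8.5 kHz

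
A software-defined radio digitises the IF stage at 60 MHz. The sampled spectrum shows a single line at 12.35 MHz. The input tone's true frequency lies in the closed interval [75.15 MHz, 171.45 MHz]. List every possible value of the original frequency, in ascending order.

Frequencies that alias to 12.35 MHz are k·fs ± 12.35 MHz for integer k ≥ 0.
k=0: 12.35 MHz.
k=1: 47.65 MHz, 72.35 MHz.
k=2: 107.65 MHz, 132.35 MHz.
k=3: 167.65 MHz, 192.35 MHz.
k=4: 227.65 MHz, 252.35 MHz.
Within [75.15 MHz, 171.45 MHz]: 107.65 MHz, 132.35 MHz, 167.65 MHz.

107.65 MHz, 132.35 MHz, 167.65 MHz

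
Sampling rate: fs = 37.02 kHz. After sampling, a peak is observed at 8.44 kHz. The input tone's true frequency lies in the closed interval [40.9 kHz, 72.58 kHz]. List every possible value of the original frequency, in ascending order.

Frequencies that alias to 8.44 kHz are k·fs ± 8.44 kHz for integer k ≥ 0.
k=0: 8.44 kHz.
k=1: 28.58 kHz, 45.46 kHz.
k=2: 65.6 kHz, 82.48 kHz.
k=3: 102.62 kHz, 119.5 kHz.
Within [40.9 kHz, 72.58 kHz]: 45.46 kHz, 65.6 kHz.

45.46 kHz, 65.6 kHz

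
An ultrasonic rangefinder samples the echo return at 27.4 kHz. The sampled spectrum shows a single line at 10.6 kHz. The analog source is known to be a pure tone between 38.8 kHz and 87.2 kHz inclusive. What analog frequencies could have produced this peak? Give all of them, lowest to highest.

44.2 kHz, 65.4 kHz, 71.6 kHz

Frequencies that alias to 10.6 kHz are k·fs ± 10.6 kHz for integer k ≥ 0.
k=0: 10.6 kHz.
k=1: 16.8 kHz, 38 kHz.
k=2: 44.2 kHz, 65.4 kHz.
k=3: 71.6 kHz, 92.8 kHz.
k=4: 99 kHz, 120.2 kHz.
Within [38.8 kHz, 87.2 kHz]: 44.2 kHz, 65.4 kHz, 71.6 kHz.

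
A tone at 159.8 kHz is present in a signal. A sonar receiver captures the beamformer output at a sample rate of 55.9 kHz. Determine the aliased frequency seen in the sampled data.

7.9 kHz

159.8 kHz mod fs = 48 kHz.
48 kHz > fs/2 = 27.95 kHz, folds to fs − 48 kHz = 7.9 kHz.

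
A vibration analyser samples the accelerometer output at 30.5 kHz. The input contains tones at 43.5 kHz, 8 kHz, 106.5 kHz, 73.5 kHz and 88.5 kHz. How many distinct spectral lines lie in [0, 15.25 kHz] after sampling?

fs/2 = 15.25 kHz.
43.5 kHz mod fs = 13 kHz.
13 kHz ≤ fs/2 = 15.25 kHz, appears at 13 kHz.
8 kHz ≤ fs/2 = 15.25 kHz, passes unchanged.
106.5 kHz mod fs = 15 kHz.
15 kHz ≤ fs/2 = 15.25 kHz, appears at 15 kHz.
73.5 kHz mod fs = 12.5 kHz.
12.5 kHz ≤ fs/2 = 15.25 kHz, appears at 12.5 kHz.
88.5 kHz mod fs = 27.5 kHz.
27.5 kHz > fs/2 = 15.25 kHz, folds to fs − 27.5 kHz = 3 kHz.
Distinct values: {3 kHz, 8 kHz, 12.5 kHz, 13 kHz, 15 kHz} → 5.

5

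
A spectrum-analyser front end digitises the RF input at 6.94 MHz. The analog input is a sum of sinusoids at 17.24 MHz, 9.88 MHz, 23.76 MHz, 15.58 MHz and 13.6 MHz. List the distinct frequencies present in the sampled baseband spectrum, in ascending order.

fs/2 = 3.47 MHz.
17.24 MHz mod fs = 3.36 MHz.
3.36 MHz ≤ fs/2 = 3.47 MHz, appears at 3.36 MHz.
9.88 MHz mod fs = 2.94 MHz.
2.94 MHz ≤ fs/2 = 3.47 MHz, appears at 2.94 MHz.
23.76 MHz mod fs = 2.94 MHz.
2.94 MHz ≤ fs/2 = 3.47 MHz, appears at 2.94 MHz.
15.58 MHz mod fs = 1.7 MHz.
1.7 MHz ≤ fs/2 = 3.47 MHz, appears at 1.7 MHz.
13.6 MHz mod fs = 6.66 MHz.
6.66 MHz > fs/2 = 3.47 MHz, folds to fs − 6.66 MHz = 0.28 MHz.
Distinct values: {0.28 MHz, 1.7 MHz, 2.94 MHz, 3.36 MHz}.

0.28 MHz, 1.7 MHz, 2.94 MHz, 3.36 MHz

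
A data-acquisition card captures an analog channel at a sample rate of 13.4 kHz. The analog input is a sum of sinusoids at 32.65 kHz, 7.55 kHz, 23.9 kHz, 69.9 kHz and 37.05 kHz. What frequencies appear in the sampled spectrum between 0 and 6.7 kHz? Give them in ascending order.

2.9 kHz, 3.15 kHz, 5.85 kHz

fs/2 = 6.7 kHz.
32.65 kHz mod fs = 5.85 kHz.
5.85 kHz ≤ fs/2 = 6.7 kHz, appears at 5.85 kHz.
7.55 kHz > fs/2 = 6.7 kHz, folds to fs − 7.55 kHz = 5.85 kHz.
23.9 kHz mod fs = 10.5 kHz.
10.5 kHz > fs/2 = 6.7 kHz, folds to fs − 10.5 kHz = 2.9 kHz.
69.9 kHz mod fs = 2.9 kHz.
2.9 kHz ≤ fs/2 = 6.7 kHz, appears at 2.9 kHz.
37.05 kHz mod fs = 10.25 kHz.
10.25 kHz > fs/2 = 6.7 kHz, folds to fs − 10.25 kHz = 3.15 kHz.
Distinct values: {2.9 kHz, 3.15 kHz, 5.85 kHz}.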